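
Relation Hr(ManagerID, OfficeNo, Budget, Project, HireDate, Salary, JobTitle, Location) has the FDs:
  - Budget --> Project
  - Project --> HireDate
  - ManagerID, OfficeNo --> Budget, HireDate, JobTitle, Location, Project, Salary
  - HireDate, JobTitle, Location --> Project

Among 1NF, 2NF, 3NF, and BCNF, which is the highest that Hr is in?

2NF

Candidate key: {ManagerID, OfficeNo}. Prime attributes: {ManagerID, OfficeNo}.
For Budget --> Project we have {Budget}⁺ = {Budget, HireDate, Project}; {Budget} is not a superkey, so BCNF fails.
Budget --> Project has non-prime {Project} on the right and a non-superkey on the left, so 3NF fails.
Checking every proper subset of each key, none determines a non-prime attribute — 2NF is satisfied.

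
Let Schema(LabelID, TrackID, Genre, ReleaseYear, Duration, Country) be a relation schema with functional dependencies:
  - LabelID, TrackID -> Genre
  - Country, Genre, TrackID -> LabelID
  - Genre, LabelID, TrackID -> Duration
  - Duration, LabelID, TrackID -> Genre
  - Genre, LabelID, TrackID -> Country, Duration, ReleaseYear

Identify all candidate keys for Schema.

{Country, Genre, TrackID}, {LabelID, TrackID}

{TrackID} never appears on the right of any FD, so every key must include it.
{LabelID, TrackID}⁺ = {Country, Duration, Genre, LabelID, ReleaseYear, TrackID}, which is every attribute, so {LabelID, TrackID} is a candidate key.
{Country, Genre, TrackID}⁺ = {Country, Duration, Genre, LabelID, ReleaseYear, TrackID}, which is every attribute, so {Country, Genre, TrackID} is a candidate key.
No proper subset of any of these is a key, and no other minimal superkey exists.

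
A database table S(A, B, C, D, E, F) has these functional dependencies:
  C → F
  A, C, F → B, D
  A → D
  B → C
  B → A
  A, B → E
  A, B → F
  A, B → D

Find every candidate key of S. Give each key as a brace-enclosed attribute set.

Closure of {B} is {A, B, C, D, E, F}, the whole schema; {B} is a candidate key.
Closure of {A, C} is {A, B, C, D, E, F}, the whole schema; {A, C} is a candidate key.
These are minimal and exhaustive — every other superkey contains one of them.

{A, C}, {B}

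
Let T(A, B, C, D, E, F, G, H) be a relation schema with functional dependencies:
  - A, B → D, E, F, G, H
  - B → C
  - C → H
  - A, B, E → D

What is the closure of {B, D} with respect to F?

Start with {B, D}.
B → C applies; add {C} → now {B, C, D}.
C → H applies; add {H} → now {B, C, D, H}.
No further FD applies.

{B, C, D, H}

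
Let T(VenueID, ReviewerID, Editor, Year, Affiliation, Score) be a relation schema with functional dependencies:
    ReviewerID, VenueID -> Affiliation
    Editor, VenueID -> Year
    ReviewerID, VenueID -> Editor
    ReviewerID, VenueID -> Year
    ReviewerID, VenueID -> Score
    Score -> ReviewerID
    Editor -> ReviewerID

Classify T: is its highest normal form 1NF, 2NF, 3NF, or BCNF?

Candidate keys: {Editor, VenueID}, {ReviewerID, VenueID}, {Score, VenueID}. Prime attributes: {Editor, ReviewerID, Score, VenueID}.
Score -> ReviewerID: {Score}⁺ = {ReviewerID, Score}, which is not all of the attributes, so the left side is not a superkey — BCNF is violated.
Its right-hand attributes {ReviewerID} are all prime, as are those of every other non-superkey FD — the relation is in 3NF.

3NF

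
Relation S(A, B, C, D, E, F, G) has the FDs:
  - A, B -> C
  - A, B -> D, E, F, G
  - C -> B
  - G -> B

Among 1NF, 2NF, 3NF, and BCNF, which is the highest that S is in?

3NF

Candidate keys: {A, B}, {A, C}, {A, G}. Prime attributes: {A, B, C, G}.
C -> B breaks BCNF: {C}⁺ = {B, C}, so {C} is not a superkey.
But every attribute on its right side ({B}) is prime, and the same holds for every other non-superkey FD, so 3NF still holds.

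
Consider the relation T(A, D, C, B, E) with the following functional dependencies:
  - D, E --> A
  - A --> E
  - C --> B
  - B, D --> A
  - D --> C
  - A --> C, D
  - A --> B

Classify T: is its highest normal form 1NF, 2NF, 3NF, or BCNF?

2NF

Candidate keys: {A}, {D}. Prime attributes: {A, D}.
C --> B breaks BCNF: {C}⁺ = {B, C}, so {C} is not a superkey.
C --> B determines the non-prime attribute {B} from a non-superkey — 3NF is violated.
Every candidate key is a single attribute, so no partial dependency is possible; 2NF holds.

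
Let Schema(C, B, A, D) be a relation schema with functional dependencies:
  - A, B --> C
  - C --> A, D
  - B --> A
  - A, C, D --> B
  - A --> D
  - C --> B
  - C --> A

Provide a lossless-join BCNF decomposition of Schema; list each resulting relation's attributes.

{A, B, C}; {A, D}

Candidate keys of the original relation: {B}, {C}.
{A, B, C, D}: {A} determines {A, D} here but is not a superkey — split on A --> D, giving {A, D} and {A, B, C}.
{A, D} has no BCNF violation.
{A, B, C} has no BCNF violation.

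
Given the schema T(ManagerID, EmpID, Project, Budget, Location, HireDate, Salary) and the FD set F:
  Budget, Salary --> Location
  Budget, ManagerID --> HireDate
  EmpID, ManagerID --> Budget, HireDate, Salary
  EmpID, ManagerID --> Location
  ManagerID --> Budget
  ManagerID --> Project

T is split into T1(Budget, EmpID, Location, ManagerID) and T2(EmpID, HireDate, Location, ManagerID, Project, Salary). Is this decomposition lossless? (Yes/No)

Yes

T1 ∩ T2 = {EmpID, Location, ManagerID}; its closure under F is {Budget, EmpID, HireDate, Location, ManagerID, Project, Salary}.
Since T1 ⊆ {Budget, EmpID, HireDate, Location, ManagerID, Project, Salary}, the intersection is a superkey of T1; the decomposition is lossless.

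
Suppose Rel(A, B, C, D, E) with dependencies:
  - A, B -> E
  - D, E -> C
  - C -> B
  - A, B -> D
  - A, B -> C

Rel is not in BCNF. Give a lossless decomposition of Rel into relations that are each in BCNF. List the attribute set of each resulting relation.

{A, D, E}; {B, C}; {C, D, E}

Candidate keys of the original relation: {A, B}, {A, C}, {A, D, E}.
{A, B, C, D, E}: {D, E} determines {B, C, D, E} here but is not a superkey — split on D, E -> B, C, giving {B, C, D, E} and {A, D, E}.
{B, C, D, E}: {C} determines {B, C} here but is not a superkey — split on C -> B, giving {B, C} and {C, D, E}.
{B, C}: every determinant is a superkey — BCNF.
{C, D, E}: every determinant is a superkey — BCNF.
{A, D, E}: every determinant is a superkey — BCNF.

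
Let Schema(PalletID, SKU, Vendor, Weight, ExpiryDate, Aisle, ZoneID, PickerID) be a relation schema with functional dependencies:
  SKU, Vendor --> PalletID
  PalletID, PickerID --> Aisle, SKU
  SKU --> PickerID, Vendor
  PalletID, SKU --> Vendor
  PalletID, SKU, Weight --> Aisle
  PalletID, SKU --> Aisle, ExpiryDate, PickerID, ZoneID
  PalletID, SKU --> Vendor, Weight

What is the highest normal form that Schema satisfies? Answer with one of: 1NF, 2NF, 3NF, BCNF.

Candidate keys: {PalletID, PickerID}, {SKU}. Prime attributes: {PalletID, PickerID, SKU}.
The left-hand side of every FD is a superkey, so BCNF is satisfied.

BCNF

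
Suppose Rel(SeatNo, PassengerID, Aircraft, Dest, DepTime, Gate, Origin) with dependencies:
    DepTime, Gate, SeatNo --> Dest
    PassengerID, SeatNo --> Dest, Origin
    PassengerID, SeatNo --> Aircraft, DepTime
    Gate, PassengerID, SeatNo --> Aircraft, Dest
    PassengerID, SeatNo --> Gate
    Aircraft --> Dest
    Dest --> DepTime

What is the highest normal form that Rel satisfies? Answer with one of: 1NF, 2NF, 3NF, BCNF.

Candidate key: {PassengerID, SeatNo}. Prime attributes: {PassengerID, SeatNo}.
DepTime, Gate, SeatNo --> Dest: {DepTime, Gate, SeatNo}⁺ = {DepTime, Dest, Gate, SeatNo}, which is not all of the attributes, so the left side is not a superkey — BCNF is violated.
DepTime, Gate, SeatNo --> Dest has non-prime {Dest} on the right and a non-superkey on the left, so 3NF fails.
No non-prime attribute depends on a proper subset of any candidate key, so 2NF holds.

2NF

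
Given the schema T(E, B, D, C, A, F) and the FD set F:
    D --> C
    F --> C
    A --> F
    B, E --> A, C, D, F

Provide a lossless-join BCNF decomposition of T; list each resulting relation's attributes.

{A, B, D, E}; {A, F}; {C, D}

Candidate key of the original relation: {B, E}.
In {A, B, C, D, E, F}, {D} is not a superkey ({D}⁺ restricted to this set is {C, D}), so split on D --> C into {C, D} and {A, B, D, E, F}.
{C, D} has no BCNF violation.
In {A, B, D, E, F}, {A} is not a superkey ({A}⁺ restricted to this set is {A, F}), so split on A --> F into {A, F} and {A, B, D, E}.
{A, F} has no BCNF violation.
{A, B, D, E} has no BCNF violation.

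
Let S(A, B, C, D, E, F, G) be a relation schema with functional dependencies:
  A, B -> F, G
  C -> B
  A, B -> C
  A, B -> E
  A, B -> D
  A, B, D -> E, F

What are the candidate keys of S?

{A, B}, {A, C}

{A} never appears on the right of any FD, so every key must include it.
{A, B}⁺ = {A, B, C, D, E, F, G} — all of the relation — so {A, B} is a candidate key.
{A, C}⁺ = {A, B, C, D, E, F, G} — all of the relation — so {A, C} is a candidate key.
No proper subset of any of these is a key, and no other minimal superkey exists.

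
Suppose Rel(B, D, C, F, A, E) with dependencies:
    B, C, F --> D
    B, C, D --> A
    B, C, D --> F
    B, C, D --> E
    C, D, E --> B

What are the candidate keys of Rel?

{C} never appears on the right of any FD, so every key must include it.
Closure of {B, C, D} is {A, B, C, D, E, F}, the whole schema; {B, C, D} is a candidate key.
Closure of {B, C, F} is {A, B, C, D, E, F}, the whole schema; {B, C, F} is a candidate key.
Closure of {C, D, E} is {A, B, C, D, E, F}, the whole schema; {C, D, E} is a candidate key.
These are minimal and exhaustive — every other superkey contains one of them.

{B, C, D}, {B, C, F}, {C, D, E}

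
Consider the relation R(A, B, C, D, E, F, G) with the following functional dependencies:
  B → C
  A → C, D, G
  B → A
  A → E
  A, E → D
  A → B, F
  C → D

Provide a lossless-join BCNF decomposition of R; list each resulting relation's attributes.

Candidate keys of the original relation: {A}, {B}.
{A, B, C, D, E, F, G}: {C} determines {C, D} here but is not a superkey — split on C → D, giving {C, D} and {A, B, C, E, F, G}.
{C, D} has no BCNF violation.
{A, B, C, E, F, G} has no BCNF violation.

{A, B, C, E, F, G}; {C, D}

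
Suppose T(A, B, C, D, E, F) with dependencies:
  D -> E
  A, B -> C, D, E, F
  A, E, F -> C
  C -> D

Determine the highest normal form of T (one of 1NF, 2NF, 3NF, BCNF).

Candidate key: {A, B}. Prime attributes: {A, B}.
D -> E breaks BCNF: {D}⁺ = {D, E}, so {D} is not a superkey.
D -> E determines the non-prime attribute {E} from a non-superkey — 3NF is violated.
Checking every proper subset of each key, none determines a non-prime attribute — 2NF is satisfied.

2NF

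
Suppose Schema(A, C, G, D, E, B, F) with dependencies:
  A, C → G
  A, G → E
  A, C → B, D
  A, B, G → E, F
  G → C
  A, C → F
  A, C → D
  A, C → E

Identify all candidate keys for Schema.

{A, C}, {A, G}

No FD produces {A}, so it must be in every candidate key.
Closure of {A, C} is {A, B, C, D, E, F, G}, the whole schema; {A, C} is a candidate key.
Closure of {A, G} is {A, B, C, D, E, F, G}, the whole schema; {A, G} is a candidate key.
No proper subset of any of these is a key, and no other minimal superkey exists.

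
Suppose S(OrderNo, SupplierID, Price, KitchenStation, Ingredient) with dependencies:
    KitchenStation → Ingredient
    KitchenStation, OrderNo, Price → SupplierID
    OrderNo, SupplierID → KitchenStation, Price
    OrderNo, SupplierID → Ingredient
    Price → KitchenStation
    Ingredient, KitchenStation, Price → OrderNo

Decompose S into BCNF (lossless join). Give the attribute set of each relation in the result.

{Ingredient, KitchenStation}; {KitchenStation, OrderNo, Price, SupplierID}

Candidate keys of the original relation: {OrderNo, SupplierID}, {Price}.
Within {Ingredient, KitchenStation, OrderNo, Price, SupplierID}: {KitchenStation}⁺ ∩ {Ingredient, KitchenStation, OrderNo, Price, SupplierID} = {Ingredient, KitchenStation}, not the whole set, so KitchenStation → Ingredient violates BCNF; decompose into {Ingredient, KitchenStation} and {KitchenStation, OrderNo, Price, SupplierID}.
{Ingredient, KitchenStation} is in BCNF.
{KitchenStation, OrderNo, Price, SupplierID} is in BCNF.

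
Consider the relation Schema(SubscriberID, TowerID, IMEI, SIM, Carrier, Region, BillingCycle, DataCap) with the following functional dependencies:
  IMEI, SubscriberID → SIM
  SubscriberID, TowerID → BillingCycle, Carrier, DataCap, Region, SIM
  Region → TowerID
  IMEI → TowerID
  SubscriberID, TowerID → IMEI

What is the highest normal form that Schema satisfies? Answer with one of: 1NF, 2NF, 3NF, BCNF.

3NF

Candidate keys: {IMEI, SubscriberID}, {Region, SubscriberID}, {SubscriberID, TowerID}. Prime attributes: {IMEI, Region, SubscriberID, TowerID}.
For Region → TowerID we have {Region}⁺ = {Region, TowerID}; {Region} is not a superkey, so BCNF fails.
Its right-hand attributes {TowerID} are all prime, as are those of every other non-superkey FD — the relation is in 3NF.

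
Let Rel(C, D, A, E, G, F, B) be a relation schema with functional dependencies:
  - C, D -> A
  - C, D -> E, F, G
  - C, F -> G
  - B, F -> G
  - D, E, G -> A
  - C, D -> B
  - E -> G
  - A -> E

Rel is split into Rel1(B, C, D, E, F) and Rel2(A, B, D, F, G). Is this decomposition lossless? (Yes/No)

No

The shared attributes are {B, D, F} and {B, D, F}⁺ = {B, D, F, G}.
The closure covers neither Rel1 nor Rel2 entirely; the join is not lossless.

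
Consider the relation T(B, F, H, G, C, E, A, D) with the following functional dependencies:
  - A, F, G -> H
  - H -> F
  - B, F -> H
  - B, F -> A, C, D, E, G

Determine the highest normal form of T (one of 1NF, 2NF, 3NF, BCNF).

Candidate keys: {B, F}, {B, H}. Prime attributes: {B, F, H}.
A, F, G -> H breaks BCNF: {A, F, G}⁺ = {A, F, G, H}, so {A, F, G} is not a superkey.
Since {H} ⊆ prime attributes and every other non-superkey FD also has a prime right side, the schema is in 3NF.

3NF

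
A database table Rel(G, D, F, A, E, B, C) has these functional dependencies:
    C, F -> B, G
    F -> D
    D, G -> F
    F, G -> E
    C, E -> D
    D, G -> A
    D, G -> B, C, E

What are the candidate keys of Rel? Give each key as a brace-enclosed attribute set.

Closure of {C, F} is {A, B, C, D, E, F, G}, the whole schema; {C, F} is a candidate key.
Closure of {D, G} is {A, B, C, D, E, F, G}, the whole schema; {D, G} is a candidate key.
Closure of {F, G} is {A, B, C, D, E, F, G}, the whole schema; {F, G} is a candidate key.
Closure of {C, E, G} is {A, B, C, D, E, F, G}, the whole schema; {C, E, G} is a candidate key.
Any other superkey properly contains one of these, so there are no further candidate keys.

{C, E, G}, {C, F}, {D, G}, {F, G}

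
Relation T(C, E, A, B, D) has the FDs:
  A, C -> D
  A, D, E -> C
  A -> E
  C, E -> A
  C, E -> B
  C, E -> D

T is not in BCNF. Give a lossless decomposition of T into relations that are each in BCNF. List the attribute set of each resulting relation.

Candidate keys of the original relation: {A, C}, {A, D}, {C, E}.
In {A, B, C, D, E}, {A} is not a superkey ({A}⁺ restricted to this set is {A, E}), so split on A -> E into {A, E} and {A, B, C, D}.
{A, E} is in BCNF.
{A, B, C, D} is in BCNF.

{A, B, C, D}; {A, E}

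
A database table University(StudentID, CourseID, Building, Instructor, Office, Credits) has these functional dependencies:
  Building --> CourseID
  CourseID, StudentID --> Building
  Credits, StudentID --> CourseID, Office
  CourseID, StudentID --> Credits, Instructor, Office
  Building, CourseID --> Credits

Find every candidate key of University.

Attributes never on any right-hand side: {StudentID} — every candidate key must contain it.
Closure of {Building, StudentID} is {Building, CourseID, Credits, Instructor, Office, StudentID}, the whole schema; {Building, StudentID} is a candidate key.
Closure of {CourseID, StudentID} is {Building, CourseID, Credits, Instructor, Office, StudentID}, the whole schema; {CourseID, StudentID} is a candidate key.
Closure of {Credits, StudentID} is {Building, CourseID, Credits, Instructor, Office, StudentID}, the whole schema; {Credits, StudentID} is a candidate key.
These are minimal and exhaustive — every other superkey contains one of them.

{Building, StudentID}, {CourseID, StudentID}, {Credits, StudentID}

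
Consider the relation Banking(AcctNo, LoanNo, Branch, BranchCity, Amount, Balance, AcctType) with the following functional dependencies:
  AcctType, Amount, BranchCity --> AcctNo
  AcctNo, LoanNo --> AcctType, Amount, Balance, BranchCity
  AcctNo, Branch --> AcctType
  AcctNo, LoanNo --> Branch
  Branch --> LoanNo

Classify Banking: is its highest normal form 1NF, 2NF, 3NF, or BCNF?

Candidate keys: {AcctNo, Branch}, {AcctNo, LoanNo}, {AcctType, Amount, Branch, BranchCity}, {AcctType, Amount, BranchCity, LoanNo}. Prime attributes: {AcctNo, AcctType, Amount, Branch, BranchCity, LoanNo}.
For AcctType, Amount, BranchCity --> AcctNo we have {AcctType, Amount, BranchCity}⁺ = {AcctNo, AcctType, Amount, BranchCity}; {AcctType, Amount, BranchCity} is not a superkey, so BCNF fails.
But every attribute on its right side ({AcctNo}) is prime, and the same holds for every other non-superkey FD, so 3NF still holds.

3NF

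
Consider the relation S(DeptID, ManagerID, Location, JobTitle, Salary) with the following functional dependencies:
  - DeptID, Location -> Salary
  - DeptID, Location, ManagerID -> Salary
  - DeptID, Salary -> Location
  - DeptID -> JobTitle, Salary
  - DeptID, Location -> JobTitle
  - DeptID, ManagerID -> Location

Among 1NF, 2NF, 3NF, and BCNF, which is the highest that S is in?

1NF

Candidate key: {DeptID, ManagerID}. Prime attributes: {DeptID, ManagerID}.
DeptID, Location -> Salary: {DeptID, Location}⁺ = {DeptID, JobTitle, Location, Salary}, which is not all of the attributes, so the left side is not a superkey — BCNF is violated.
DeptID, Location -> Salary determines the non-prime attribute {Salary} from a non-superkey — 3NF is violated.
The proper key subset {DeptID} of {DeptID, ManagerID} determines non-prime {JobTitle, Location, Salary}, so the relation is not even in 2NF.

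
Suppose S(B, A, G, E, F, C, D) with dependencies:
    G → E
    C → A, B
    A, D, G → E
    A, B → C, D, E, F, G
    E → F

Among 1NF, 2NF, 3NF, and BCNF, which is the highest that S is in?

Candidate keys: {A, B}, {C}. Prime attributes: {A, B, C}.
G → E breaks BCNF: {G}⁺ = {E, F, G}, so {G} is not a superkey.
G → E determines the non-prime attribute {E} from a non-superkey — 3NF is violated.
No non-prime attribute depends on a proper subset of any candidate key, so 2NF holds.

2NF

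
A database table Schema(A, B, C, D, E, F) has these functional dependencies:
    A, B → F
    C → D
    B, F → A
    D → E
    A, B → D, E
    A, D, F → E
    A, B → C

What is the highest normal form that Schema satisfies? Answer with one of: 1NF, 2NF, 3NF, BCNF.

2NF

Candidate keys: {A, B}, {B, F}. Prime attributes: {A, B, F}.
For C → D we have {C}⁺ = {C, D, E}; {C} is not a superkey, so BCNF fails.
Because {D} is non-prime and the left side of C → D is not a superkey, the relation is not in 3NF.
No proper subset of a key has a non-prime attribute in its closure, so there is no partial dependency; 2NF holds.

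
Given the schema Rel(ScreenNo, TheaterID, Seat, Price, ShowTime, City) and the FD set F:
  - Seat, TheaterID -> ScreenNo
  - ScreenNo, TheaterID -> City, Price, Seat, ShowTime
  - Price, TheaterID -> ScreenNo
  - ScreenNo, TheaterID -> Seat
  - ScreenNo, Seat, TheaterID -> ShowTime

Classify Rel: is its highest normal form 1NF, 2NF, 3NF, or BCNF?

Candidate keys: {Price, TheaterID}, {ScreenNo, TheaterID}, {Seat, TheaterID}. Prime attributes: {Price, ScreenNo, Seat, TheaterID}.
Each dependency's left side is a superkey — BCNF holds.

BCNF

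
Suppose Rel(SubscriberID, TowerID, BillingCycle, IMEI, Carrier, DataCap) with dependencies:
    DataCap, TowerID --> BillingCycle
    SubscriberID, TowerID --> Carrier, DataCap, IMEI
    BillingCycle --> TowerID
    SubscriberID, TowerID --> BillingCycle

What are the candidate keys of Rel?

{BillingCycle, SubscriberID}, {SubscriberID, TowerID}

{SubscriberID} never appears on the right of any FD, so every key must include it.
{BillingCycle, SubscriberID}⁺ = {BillingCycle, Carrier, DataCap, IMEI, SubscriberID, TowerID} — all of the relation — so {BillingCycle, SubscriberID} is a candidate key.
{SubscriberID, TowerID}⁺ = {BillingCycle, Carrier, DataCap, IMEI, SubscriberID, TowerID} — all of the relation — so {SubscriberID, TowerID} is a candidate key.
These are minimal and exhaustive — every other superkey contains one of them.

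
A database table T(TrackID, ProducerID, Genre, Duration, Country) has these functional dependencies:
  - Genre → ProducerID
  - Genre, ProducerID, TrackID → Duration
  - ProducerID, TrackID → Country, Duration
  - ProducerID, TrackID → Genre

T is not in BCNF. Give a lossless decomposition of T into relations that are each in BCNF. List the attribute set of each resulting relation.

Candidate keys of the original relation: {Genre, TrackID}, {ProducerID, TrackID}.
Within {Country, Duration, Genre, ProducerID, TrackID}: {Genre}⁺ ∩ {Country, Duration, Genre, ProducerID, TrackID} = {Genre, ProducerID}, not the whole set, so Genre → ProducerID violates BCNF; decompose into {Genre, ProducerID} and {Country, Duration, Genre, TrackID}.
{Genre, ProducerID}: every determinant is a superkey — BCNF.
{Country, Duration, Genre, TrackID}: every determinant is a superkey — BCNF.

{Country, Duration, Genre, TrackID}; {Genre, ProducerID}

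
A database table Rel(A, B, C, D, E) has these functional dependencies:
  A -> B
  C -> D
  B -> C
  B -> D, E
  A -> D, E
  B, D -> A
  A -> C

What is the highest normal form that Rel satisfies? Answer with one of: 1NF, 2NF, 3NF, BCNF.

Candidate keys: {A}, {B}. Prime attributes: {A, B}.
C -> D breaks BCNF: {C}⁺ = {C, D}, so {C} is not a superkey.
C -> D determines the non-prime attribute {D} from a non-superkey — 3NF is violated.
Every candidate key is a single attribute, so no partial dependency is possible; 2NF holds.

2NF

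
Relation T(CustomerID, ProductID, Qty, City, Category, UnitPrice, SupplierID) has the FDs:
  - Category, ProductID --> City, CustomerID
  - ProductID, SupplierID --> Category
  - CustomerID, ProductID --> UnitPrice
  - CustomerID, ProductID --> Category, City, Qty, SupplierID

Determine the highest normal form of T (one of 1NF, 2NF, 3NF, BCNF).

BCNF

Candidate keys: {Category, ProductID}, {CustomerID, ProductID}, {ProductID, SupplierID}. Prime attributes: {Category, CustomerID, ProductID, SupplierID}.
The left-hand side of every FD is a superkey, so BCNF is satisfied.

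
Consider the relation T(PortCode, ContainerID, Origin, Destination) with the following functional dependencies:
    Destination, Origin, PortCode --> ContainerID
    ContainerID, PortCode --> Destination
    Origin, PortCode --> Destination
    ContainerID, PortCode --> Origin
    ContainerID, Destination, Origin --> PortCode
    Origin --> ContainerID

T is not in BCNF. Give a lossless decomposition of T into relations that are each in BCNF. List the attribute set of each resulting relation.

{ContainerID, Origin}; {Destination, Origin, PortCode}

Candidate keys of the original relation: {ContainerID, PortCode}, {Destination, Origin}, {Origin, PortCode}.
In {ContainerID, Destination, Origin, PortCode}, {Origin} is not a superkey ({Origin}⁺ restricted to this set is {ContainerID, Origin}), so split on Origin --> ContainerID into {ContainerID, Origin} and {Destination, Origin, PortCode}.
{ContainerID, Origin} is in BCNF.
{Destination, Origin, PortCode} is in BCNF.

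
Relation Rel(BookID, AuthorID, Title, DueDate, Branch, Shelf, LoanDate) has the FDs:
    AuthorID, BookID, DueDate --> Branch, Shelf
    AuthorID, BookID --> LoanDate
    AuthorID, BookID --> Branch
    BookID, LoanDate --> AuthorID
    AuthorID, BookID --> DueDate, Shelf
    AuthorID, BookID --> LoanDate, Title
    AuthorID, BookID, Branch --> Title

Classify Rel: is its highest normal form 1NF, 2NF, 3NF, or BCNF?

BCNF

Candidate keys: {AuthorID, BookID}, {BookID, LoanDate}. Prime attributes: {AuthorID, BookID, LoanDate}.
The left-hand side of every FD is a superkey, so BCNF is satisfied.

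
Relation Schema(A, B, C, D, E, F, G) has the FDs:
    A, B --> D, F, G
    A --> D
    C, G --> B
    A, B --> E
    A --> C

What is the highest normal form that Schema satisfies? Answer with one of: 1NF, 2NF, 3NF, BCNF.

1NF

Candidate keys: {A, B}, {A, G}. Prime attributes: {A, B, G}.
For A --> D we have {A}⁺ = {A, C, D}; {A} is not a superkey, so BCNF fails.
A --> D determines the non-prime attribute {D} from a non-superkey — 3NF is violated.
Since {A} ⊂ {A, B} and {A}⁺ ⊇ {C, D} with {C, D} non-prime, there is a partial dependency; 2NF fails.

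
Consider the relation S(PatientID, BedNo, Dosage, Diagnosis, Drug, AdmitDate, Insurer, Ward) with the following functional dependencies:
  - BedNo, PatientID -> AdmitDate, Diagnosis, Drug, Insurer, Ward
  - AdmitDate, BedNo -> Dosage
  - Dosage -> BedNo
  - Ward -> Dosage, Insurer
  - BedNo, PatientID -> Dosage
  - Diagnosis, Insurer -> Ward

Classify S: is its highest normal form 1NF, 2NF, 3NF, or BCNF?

3NF

Candidate keys: {BedNo, PatientID}, {Diagnosis, Insurer, PatientID}, {Dosage, PatientID}, {PatientID, Ward}. Prime attributes: {BedNo, Diagnosis, Dosage, Insurer, PatientID, Ward}.
For AdmitDate, BedNo -> Dosage we have {AdmitDate, BedNo}⁺ = {AdmitDate, BedNo, Dosage}; {AdmitDate, BedNo} is not a superkey, so BCNF fails.
Its right-hand attributes {Dosage} are all prime, as are those of every other non-superkey FD — the relation is in 3NF.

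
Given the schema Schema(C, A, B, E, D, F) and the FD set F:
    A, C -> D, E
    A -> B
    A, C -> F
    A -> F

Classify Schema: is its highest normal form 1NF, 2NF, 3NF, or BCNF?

1NF

Candidate key: {A, C}. Prime attributes: {A, C}.
For A -> B we have {A}⁺ = {A, B, F}; {A} is not a superkey, so BCNF fails.
Because {B} is non-prime and the left side of A -> B is not a superkey, the relation is not in 3NF.
Since {A} ⊂ {A, C} and {A}⁺ ⊇ {B, F} with {B, F} non-prime, there is a partial dependency; 2NF fails.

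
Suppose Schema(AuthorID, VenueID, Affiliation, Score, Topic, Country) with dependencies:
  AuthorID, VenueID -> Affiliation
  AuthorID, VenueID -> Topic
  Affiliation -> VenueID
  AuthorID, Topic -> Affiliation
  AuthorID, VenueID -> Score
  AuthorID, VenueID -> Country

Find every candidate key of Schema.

No FD produces {AuthorID}, so it must be in every candidate key.
{Affiliation, AuthorID}⁺ = {Affiliation, AuthorID, Country, Score, Topic, VenueID}, which is every attribute, so {Affiliation, AuthorID} is a candidate key.
{AuthorID, Topic}⁺ = {Affiliation, AuthorID, Country, Score, Topic, VenueID}, which is every attribute, so {AuthorID, Topic} is a candidate key.
{AuthorID, VenueID}⁺ = {Affiliation, AuthorID, Country, Score, Topic, VenueID}, which is every attribute, so {AuthorID, VenueID} is a candidate key.
Any other superkey properly contains one of these, so there are no further candidate keys.

{Affiliation, AuthorID}, {AuthorID, Topic}, {AuthorID, VenueID}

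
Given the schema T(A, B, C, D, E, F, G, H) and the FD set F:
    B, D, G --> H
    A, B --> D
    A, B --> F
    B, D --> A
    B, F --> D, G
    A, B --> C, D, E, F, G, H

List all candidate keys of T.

{A, B}, {B, D}, {B, F}

Attributes never on any right-hand side: {B} — every candidate key must contain it.
{A, B} is a candidate key since {A, B}⁺ = {A, B, C, D, E, F, G, H} covers every attribute.
{B, D} is a candidate key since {B, D}⁺ = {A, B, C, D, E, F, G, H} covers every attribute.
{B, F} is a candidate key since {B, F}⁺ = {A, B, C, D, E, F, G, H} covers every attribute.
No proper subset of any of these is a key, and no other minimal superkey exists.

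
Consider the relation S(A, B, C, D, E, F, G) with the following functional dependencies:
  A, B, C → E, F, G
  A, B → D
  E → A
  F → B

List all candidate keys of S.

No FD produces {C}, so it must be in every candidate key.
{A, B, C} is a candidate key since {A, B, C}⁺ = {A, B, C, D, E, F, G} covers every attribute.
{A, C, F} is a candidate key since {A, C, F}⁺ = {A, B, C, D, E, F, G} covers every attribute.
{B, C, E} is a candidate key since {B, C, E}⁺ = {A, B, C, D, E, F, G} covers every attribute.
{C, E, F} is a candidate key since {C, E, F}⁺ = {A, B, C, D, E, F, G} covers every attribute.
Any other superkey properly contains one of these, so there are no further candidate keys.

{A, B, C}, {A, C, F}, {B, C, E}, {C, E, F}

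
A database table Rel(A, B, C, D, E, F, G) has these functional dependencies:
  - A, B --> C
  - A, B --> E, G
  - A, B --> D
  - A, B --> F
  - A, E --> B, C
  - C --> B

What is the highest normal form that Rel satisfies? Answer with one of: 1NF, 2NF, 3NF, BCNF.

Candidate keys: {A, B}, {A, C}, {A, E}. Prime attributes: {A, B, C, E}.
For C --> B we have {C}⁺ = {B, C}; {C} is not a superkey, so BCNF fails.
But every attribute on its right side ({B}) is prime, and the same holds for every other non-superkey FD, so 3NF still holds.

3NF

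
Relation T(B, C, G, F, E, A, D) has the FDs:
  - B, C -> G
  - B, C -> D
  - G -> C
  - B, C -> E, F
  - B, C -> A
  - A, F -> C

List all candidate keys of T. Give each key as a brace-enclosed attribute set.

{A, B, F}, {B, C}, {B, G}

Attributes never on any right-hand side: {B} — every candidate key must contain it.
Closure of {B, C} is {A, B, C, D, E, F, G}, the whole schema; {B, C} is a candidate key.
Closure of {B, G} is {A, B, C, D, E, F, G}, the whole schema; {B, G} is a candidate key.
Closure of {A, B, F} is {A, B, C, D, E, F, G}, the whole schema; {A, B, F} is a candidate key.
No proper subset of any of these is a key, and no other minimal superkey exists.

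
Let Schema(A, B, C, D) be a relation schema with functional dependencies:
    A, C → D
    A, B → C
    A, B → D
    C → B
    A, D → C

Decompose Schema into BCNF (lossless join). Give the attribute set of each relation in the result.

{A, C, D}; {B, C}

Candidate keys of the original relation: {A, B}, {A, C}, {A, D}.
Within {A, B, C, D}: {C}⁺ ∩ {A, B, C, D} = {B, C}, not the whole set, so C → B violates BCNF; decompose into {B, C} and {A, C, D}.
{B, C} is in BCNF.
{A, C, D} is in BCNF.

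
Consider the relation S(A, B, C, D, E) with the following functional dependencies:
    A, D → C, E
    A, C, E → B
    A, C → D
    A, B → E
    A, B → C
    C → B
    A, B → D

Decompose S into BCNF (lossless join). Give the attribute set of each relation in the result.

{A, C, D, E}; {B, C}

Candidate keys of the original relation: {A, B}, {A, C}, {A, D}.
{A, B, C, D, E}: {C} determines {B, C} here but is not a superkey — split on C → B, giving {B, C} and {A, C, D, E}.
{B, C} is in BCNF.
{A, C, D, E} is in BCNF.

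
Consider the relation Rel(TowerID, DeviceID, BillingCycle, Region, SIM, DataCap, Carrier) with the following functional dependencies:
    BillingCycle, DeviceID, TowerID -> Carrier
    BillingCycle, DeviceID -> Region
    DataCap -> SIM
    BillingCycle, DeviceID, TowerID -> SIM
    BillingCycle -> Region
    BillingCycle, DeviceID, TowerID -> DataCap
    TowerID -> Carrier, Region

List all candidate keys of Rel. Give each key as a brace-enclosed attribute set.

{BillingCycle, DeviceID, TowerID}

{BillingCycle, DeviceID, TowerID} never appear on the right of any FD, so every key must include all of them.
{BillingCycle, DeviceID, TowerID}⁺ = {BillingCycle, Carrier, DataCap, DeviceID, Region, SIM, TowerID} — all of the relation — so {BillingCycle, DeviceID, TowerID} is a candidate key.
No other minimal set has full closure, so this is the only candidate key.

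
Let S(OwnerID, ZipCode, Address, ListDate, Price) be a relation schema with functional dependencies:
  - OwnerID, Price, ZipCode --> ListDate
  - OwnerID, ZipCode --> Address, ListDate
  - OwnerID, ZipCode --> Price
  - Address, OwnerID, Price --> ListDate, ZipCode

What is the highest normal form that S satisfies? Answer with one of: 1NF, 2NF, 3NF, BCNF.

Candidate keys: {Address, OwnerID, Price}, {OwnerID, ZipCode}. Prime attributes: {Address, OwnerID, Price, ZipCode}.
The left-hand side of every FD is a superkey, so BCNF is satisfied.

BCNF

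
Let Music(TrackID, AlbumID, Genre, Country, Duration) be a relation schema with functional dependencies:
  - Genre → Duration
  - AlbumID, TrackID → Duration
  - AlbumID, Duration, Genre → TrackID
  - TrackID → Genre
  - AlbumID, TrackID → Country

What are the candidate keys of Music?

No FD produces {AlbumID}, so it must be in every candidate key.
{AlbumID, Genre}⁺ = {AlbumID, Country, Duration, Genre, TrackID}, which is every attribute, so {AlbumID, Genre} is a candidate key.
{AlbumID, TrackID}⁺ = {AlbumID, Country, Duration, Genre, TrackID}, which is every attribute, so {AlbumID, TrackID} is a candidate key.
No proper subset of any of these is a key, and no other minimal superkey exists.

{AlbumID, Genre}, {AlbumID, TrackID}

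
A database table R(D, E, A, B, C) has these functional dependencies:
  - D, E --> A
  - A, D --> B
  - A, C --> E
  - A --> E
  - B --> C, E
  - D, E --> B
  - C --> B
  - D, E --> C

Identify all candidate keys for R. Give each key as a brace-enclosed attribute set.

{A, D}, {B, D}, {C, D}, {D, E}

No FD produces {D}, so it must be in every candidate key.
Closure of {A, D} is {A, B, C, D, E}, the whole schema; {A, D} is a candidate key.
Closure of {B, D} is {A, B, C, D, E}, the whole schema; {B, D} is a candidate key.
Closure of {C, D} is {A, B, C, D, E}, the whole schema; {C, D} is a candidate key.
Closure of {D, E} is {A, B, C, D, E}, the whole schema; {D, E} is a candidate key.
No proper subset of any of these is a key, and no other minimal superkey exists.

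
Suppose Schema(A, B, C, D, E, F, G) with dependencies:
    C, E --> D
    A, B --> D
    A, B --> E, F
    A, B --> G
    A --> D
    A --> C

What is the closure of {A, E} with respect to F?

Start with {A, E}.
A --> D applies; add {D} → now {A, D, E}.
A --> C applies; add {C} → now {A, C, D, E}.
No further FD applies.

{A, C, D, E}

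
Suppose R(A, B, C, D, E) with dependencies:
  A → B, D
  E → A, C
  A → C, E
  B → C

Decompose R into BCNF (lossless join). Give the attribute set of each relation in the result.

{A, B, D, E}; {B, C}

Candidate keys of the original relation: {A}, {E}.
{A, B, C, D, E}: {B} determines {B, C} here but is not a superkey — split on B → C, giving {B, C} and {A, B, D, E}.
{B, C}: every determinant is a superkey — BCNF.
{A, B, D, E}: every determinant is a superkey — BCNF.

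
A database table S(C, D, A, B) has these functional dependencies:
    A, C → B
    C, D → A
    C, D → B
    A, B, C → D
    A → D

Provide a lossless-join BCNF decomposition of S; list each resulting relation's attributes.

{A, B, C}; {A, D}

Candidate keys of the original relation: {A, C}, {C, D}.
In {A, B, C, D}, {A} is not a superkey ({A}⁺ restricted to this set is {A, D}), so split on A → D into {A, D} and {A, B, C}.
{A, D} is in BCNF.
{A, B, C} is in BCNF.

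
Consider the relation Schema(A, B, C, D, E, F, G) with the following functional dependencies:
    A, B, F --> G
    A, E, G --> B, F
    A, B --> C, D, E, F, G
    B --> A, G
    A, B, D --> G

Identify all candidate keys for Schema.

{B}⁺ = {A, B, C, D, E, F, G}, which is every attribute, so {B} is a candidate key.
{A, E, G}⁺ = {A, B, C, D, E, F, G}, which is every attribute, so {A, E, G} is a candidate key.
These are minimal and exhaustive — every other superkey contains one of them.

{A, E, G}, {B}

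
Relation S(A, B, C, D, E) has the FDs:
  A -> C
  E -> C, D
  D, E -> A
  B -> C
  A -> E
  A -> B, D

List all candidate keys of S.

{A}, {E}

{A}⁺ = {A, B, C, D, E} — all of the relation — so {A} is a candidate key.
{E}⁺ = {A, B, C, D, E} — all of the relation — so {E} is a candidate key.
No proper subset of any of these is a key, and no other minimal superkey exists.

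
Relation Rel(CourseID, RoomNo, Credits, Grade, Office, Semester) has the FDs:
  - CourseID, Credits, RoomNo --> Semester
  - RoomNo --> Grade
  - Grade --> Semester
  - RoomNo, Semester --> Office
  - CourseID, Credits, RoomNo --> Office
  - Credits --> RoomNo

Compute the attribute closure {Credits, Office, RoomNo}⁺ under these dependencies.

Start with {Credits, Office, RoomNo}.
RoomNo --> Grade applies; add {Grade} → now {Credits, Grade, Office, RoomNo}.
Grade --> Semester applies; add {Semester} → now {Credits, Grade, Office, RoomNo, Semester}.
No further FD applies.

{Credits, Grade, Office, RoomNo, Semester}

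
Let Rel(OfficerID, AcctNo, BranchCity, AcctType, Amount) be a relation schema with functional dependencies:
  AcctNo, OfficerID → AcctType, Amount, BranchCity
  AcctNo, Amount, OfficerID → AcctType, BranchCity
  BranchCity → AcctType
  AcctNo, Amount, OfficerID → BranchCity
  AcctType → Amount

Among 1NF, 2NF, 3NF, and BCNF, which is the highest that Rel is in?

Candidate key: {AcctNo, OfficerID}. Prime attributes: {AcctNo, OfficerID}.
BranchCity → AcctType breaks BCNF: {BranchCity}⁺ = {AcctType, Amount, BranchCity}, so {BranchCity} is not a superkey.
BranchCity → AcctType determines the non-prime attribute {AcctType} from a non-superkey — 3NF is violated.
Checking every proper subset of each key, none determines a non-prime attribute — 2NF is satisfied.

2NF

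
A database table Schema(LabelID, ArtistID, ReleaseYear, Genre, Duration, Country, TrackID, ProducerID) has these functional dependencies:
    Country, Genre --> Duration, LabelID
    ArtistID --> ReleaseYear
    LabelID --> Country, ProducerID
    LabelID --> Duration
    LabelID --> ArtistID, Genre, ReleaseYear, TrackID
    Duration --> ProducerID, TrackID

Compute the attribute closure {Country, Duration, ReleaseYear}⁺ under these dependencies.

Start with {Country, Duration, ReleaseYear}.
Duration --> ProducerID, TrackID applies; add {ProducerID, TrackID} → now {Country, Duration, ProducerID, ReleaseYear, TrackID}.
No further FD applies.

{Country, Duration, ProducerID, ReleaseYear, TrackID}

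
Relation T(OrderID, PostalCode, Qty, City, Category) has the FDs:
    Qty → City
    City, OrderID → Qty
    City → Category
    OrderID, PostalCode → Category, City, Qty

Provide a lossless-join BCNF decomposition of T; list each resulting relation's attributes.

Candidate key of the original relation: {OrderID, PostalCode}.
In {Category, City, OrderID, PostalCode, Qty}, {Qty} is not a superkey ({Qty}⁺ restricted to this set is {Category, City, Qty}), so split on Qty → Category, City into {Category, City, Qty} and {OrderID, PostalCode, Qty}.
In {Category, City, Qty}, {City} is not a superkey ({City}⁺ restricted to this set is {Category, City}), so split on City → Category into {Category, City} and {City, Qty}.
{Category, City} has no BCNF violation.
{City, Qty} has no BCNF violation.
{OrderID, PostalCode, Qty} has no BCNF violation.

{Category, City}; {City, Qty}; {OrderID, PostalCode, Qty}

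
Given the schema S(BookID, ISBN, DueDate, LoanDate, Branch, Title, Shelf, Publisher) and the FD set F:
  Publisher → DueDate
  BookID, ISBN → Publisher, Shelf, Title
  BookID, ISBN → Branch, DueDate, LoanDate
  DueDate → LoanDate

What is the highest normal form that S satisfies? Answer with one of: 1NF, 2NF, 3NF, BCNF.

Candidate key: {BookID, ISBN}. Prime attributes: {BookID, ISBN}.
Publisher → DueDate: {Publisher}⁺ = {DueDate, LoanDate, Publisher}, which is not all of the attributes, so the left side is not a superkey — BCNF is violated.
Publisher → DueDate determines the non-prime attribute {DueDate} from a non-superkey — 3NF is violated.
Checking every proper subset of each key, none determines a non-prime attribute — 2NF is satisfied.

2NF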